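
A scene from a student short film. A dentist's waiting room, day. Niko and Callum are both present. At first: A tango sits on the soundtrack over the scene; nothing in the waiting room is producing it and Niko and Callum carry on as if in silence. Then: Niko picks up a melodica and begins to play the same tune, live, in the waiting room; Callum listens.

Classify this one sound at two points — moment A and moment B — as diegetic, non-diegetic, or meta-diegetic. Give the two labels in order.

non-diegetic, diegetic

Moment A: no in-world source exists and no character can hear it — underscore → non-diegetic.
Moment B: a melodica is now a real source in the story world and the characters hear it → diegetic.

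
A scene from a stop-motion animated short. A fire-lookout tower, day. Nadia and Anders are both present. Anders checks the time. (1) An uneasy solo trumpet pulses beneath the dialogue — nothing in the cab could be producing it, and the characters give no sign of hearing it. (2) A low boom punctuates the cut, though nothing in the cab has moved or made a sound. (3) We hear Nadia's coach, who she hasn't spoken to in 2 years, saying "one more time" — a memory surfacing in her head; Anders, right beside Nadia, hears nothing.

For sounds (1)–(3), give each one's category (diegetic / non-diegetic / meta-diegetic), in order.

non-diegetic, non-diegetic, meta-diegetic

Sound (1): nothing in the cab produces it and the characters don't hear it — pure soundtrack, so non-diegetic.
(2) is non-diegetic: nothing in the scene produces it; it's an accent added for the audience.
(3) is meta-diegetic: a remembered line, private to Nadia — not present in the room, not audible to Anders.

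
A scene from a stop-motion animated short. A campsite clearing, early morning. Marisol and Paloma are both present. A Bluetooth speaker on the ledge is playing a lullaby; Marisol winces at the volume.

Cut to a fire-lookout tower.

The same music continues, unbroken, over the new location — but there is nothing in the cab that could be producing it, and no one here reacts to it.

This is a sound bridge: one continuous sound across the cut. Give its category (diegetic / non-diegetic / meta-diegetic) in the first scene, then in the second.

Scene one: a Bluetooth speaker is an on-screen source and Marisol reacts to it → diegetic.
Scene two: there is no source in the cab and no one hears it — it's now underscore → non-diegetic.

diegetic, non-diegetic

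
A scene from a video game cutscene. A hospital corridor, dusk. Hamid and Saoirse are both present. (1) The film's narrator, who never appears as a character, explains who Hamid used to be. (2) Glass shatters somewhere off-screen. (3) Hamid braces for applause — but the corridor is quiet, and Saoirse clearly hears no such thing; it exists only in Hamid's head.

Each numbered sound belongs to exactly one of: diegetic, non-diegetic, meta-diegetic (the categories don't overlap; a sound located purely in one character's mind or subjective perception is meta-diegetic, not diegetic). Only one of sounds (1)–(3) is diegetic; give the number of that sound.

(1) is non-diegetic: the narrator exists outside the story world, addressing only the audience.
Sound (2): the sound comes from glass physically present in the location, so diegetic.
Sound (3): the sound is imagined by Hamid; nothing in the story world is producing it and Saoirse can't hear it, so meta-diegetic.
Only (2) is diegetic.

2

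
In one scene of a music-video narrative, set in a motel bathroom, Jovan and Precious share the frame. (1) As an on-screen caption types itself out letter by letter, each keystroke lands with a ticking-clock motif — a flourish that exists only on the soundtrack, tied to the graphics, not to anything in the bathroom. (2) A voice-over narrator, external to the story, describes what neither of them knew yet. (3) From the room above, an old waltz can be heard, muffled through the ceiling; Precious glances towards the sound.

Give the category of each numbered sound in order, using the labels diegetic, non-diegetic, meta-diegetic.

non-diegetic, non-diegetic, diegetic

(1) the caption isn't part of the story world, so neither is the sound tied to it → non-diegetic.
(2) is non-diegetic: external voice-over — not a character, not heard by anyone in the scene.
Sound (3): it's coming from the room above — a location within the story world — and Precious reacts, so diegetic.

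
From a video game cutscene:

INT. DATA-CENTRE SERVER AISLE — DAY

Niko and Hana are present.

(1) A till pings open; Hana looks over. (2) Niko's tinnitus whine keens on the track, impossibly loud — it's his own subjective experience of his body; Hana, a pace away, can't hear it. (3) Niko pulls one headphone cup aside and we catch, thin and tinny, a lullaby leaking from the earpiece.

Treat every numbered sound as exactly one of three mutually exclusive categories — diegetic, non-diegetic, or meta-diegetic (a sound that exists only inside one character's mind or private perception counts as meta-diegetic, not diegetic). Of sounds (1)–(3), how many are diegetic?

(1) a till is a real object/event in the scene's world → diegetic.
Sound (2): point-of-audition from inside Niko's body; not a sound in the room, so meta-diegetic.
(3) the headphones are an on-screen source → diegetic.
So 2 of the 3 are diegetic: (1), (3).

2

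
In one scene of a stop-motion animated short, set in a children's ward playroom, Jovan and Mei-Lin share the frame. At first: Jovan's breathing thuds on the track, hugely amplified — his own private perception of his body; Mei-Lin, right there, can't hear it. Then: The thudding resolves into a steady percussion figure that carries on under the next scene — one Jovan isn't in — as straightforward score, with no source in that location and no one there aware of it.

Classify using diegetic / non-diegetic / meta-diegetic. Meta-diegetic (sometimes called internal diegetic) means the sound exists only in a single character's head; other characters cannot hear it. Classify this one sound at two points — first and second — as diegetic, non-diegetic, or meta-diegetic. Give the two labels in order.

meta-diegetic, non-diegetic

First: it's Jovan's subjective body sound, inaudible to Mei-Lin → meta-diegetic.
Second: detached from Jovan and playing as sourceless score over a scene he isn't in — for the audience only → non-diegetic.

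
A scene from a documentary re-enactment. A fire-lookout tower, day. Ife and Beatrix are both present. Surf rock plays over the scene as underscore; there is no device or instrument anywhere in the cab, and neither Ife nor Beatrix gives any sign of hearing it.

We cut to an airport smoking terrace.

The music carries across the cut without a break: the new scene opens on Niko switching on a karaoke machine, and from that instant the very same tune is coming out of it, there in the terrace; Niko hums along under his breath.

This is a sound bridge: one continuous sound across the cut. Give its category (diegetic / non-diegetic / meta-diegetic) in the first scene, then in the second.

Scene one: there's no in-world source anywhere and no character hears it — underscore for the audience only → non-diegetic.
Scene two: once Niko turns on a karaoke machine, the music has a real source in the story world and Niko reacts to it → diegetic.

non-diegetic, diegetic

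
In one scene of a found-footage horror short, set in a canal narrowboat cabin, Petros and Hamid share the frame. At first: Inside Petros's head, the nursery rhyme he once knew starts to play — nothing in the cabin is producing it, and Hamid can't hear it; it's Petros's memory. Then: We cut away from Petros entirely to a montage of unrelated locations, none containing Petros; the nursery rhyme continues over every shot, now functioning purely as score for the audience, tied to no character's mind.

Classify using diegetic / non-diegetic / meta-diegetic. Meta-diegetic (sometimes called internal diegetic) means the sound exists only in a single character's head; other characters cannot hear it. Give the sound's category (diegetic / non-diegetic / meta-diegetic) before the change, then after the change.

Before the change: the music lives inside Petros's mind alone; Hamid can't hear it → meta-diegetic.
After the change: once it plays over shots Petros isn't in, detached from any character's subjectivity, it's conventional underscore → non-diegetic.

meta-diegetic, non-diegetic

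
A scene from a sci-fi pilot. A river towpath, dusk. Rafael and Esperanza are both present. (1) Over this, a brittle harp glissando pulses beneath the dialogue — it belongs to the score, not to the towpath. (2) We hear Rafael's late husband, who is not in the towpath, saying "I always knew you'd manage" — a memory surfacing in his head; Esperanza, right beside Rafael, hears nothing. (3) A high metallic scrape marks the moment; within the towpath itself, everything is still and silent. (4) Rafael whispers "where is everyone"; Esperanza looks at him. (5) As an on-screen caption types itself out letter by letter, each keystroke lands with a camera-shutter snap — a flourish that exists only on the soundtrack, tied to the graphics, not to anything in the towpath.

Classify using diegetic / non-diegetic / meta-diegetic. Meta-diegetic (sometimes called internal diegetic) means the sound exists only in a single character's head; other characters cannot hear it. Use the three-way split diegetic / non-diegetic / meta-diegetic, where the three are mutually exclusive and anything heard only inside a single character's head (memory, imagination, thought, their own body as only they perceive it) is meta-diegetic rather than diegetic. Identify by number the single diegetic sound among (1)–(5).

4

(1) is non-diegetic: it has no source in the story world and no character can hear it — it's underscore.
(2) it's Rafael's recollection rendered as sound; the other character can't hear it → meta-diegetic.
(3) nothing in the scene produces it; it's an accent added for the audience → non-diegetic.
(4) spoken by a character present in the story world → diegetic.
Sound (5): the caption isn't part of the story world, so neither is the sound tied to it, so non-diegetic.
Only (4) is diegetic.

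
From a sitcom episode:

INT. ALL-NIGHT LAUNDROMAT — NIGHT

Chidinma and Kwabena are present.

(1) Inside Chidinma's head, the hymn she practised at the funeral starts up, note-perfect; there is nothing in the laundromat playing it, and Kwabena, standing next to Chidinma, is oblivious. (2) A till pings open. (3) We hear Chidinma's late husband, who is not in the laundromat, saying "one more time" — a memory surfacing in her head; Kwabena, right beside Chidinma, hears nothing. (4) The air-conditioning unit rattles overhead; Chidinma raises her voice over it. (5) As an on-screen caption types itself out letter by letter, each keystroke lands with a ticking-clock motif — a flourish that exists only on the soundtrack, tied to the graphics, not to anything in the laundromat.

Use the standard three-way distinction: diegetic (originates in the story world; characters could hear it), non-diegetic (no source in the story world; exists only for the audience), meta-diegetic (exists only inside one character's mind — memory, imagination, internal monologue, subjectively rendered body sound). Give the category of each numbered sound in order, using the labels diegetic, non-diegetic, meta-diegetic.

Sound (1): remembered music, private to Chidinma — Kwabena is oblivious because it isn't in the room, so meta-diegetic.
(2) the sound comes from a till physically present in the location → diegetic.
(3) it's Chidinma's recollection rendered as sound; the other character can't hear it → meta-diegetic.
Sound (4): the air-conditioning unit is part of the location's real environment, so diegetic.
(5) is non-diegetic: sound married to a title/caption — outside the diegesis by definition.

meta-diegetic, diegetic, meta-diegetic, diegetic, non-diegetic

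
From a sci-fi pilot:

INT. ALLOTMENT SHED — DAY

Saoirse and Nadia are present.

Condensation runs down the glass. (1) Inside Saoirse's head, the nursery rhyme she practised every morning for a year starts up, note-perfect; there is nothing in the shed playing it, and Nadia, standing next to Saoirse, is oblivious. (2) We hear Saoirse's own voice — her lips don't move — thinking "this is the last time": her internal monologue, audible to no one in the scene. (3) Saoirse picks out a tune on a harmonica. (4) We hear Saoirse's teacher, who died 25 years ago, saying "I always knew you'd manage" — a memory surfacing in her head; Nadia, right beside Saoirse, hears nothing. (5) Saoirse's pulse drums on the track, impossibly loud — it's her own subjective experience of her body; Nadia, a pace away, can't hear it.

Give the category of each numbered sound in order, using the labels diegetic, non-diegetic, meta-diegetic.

meta-diegetic, meta-diegetic, diegetic, meta-diegetic, meta-diegetic

(1) is meta-diegetic: it lives in Saoirse's subjectivity, not in the shed.
(2) Saoirse's thought-voice: a private mental sound no other character can hear → meta-diegetic.
(3) is diegetic: the instrument and the performer are both in the scene.
Sound (4): a remembered line, private to Saoirse — not present in the room, not audible to Nadia, so meta-diegetic.
(5) it's Saoirse's internal bodily sensation rendered as sound; only Saoirse 'hears' it → meta-diegetic.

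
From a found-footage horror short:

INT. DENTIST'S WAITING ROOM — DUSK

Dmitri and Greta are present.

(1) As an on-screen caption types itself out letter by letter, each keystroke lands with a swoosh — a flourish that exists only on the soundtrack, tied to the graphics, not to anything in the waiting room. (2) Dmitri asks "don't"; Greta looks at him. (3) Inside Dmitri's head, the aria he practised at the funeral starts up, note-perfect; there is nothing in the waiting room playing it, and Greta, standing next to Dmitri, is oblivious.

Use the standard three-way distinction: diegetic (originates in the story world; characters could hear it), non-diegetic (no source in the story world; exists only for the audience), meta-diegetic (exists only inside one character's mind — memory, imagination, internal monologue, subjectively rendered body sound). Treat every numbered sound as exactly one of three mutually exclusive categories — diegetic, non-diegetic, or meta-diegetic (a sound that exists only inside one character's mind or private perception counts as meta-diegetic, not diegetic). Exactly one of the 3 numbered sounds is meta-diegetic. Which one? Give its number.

3

Sound (1): sound married to a title/caption — outside the diegesis by definition, so non-diegetic.
(2) Dmitri is a character speaking aloud in the scene → diegetic.
(3) is meta-diegetic: it lives in Dmitri's subjectivity, not in the waiting room.
Only (3) is meta-diegetic.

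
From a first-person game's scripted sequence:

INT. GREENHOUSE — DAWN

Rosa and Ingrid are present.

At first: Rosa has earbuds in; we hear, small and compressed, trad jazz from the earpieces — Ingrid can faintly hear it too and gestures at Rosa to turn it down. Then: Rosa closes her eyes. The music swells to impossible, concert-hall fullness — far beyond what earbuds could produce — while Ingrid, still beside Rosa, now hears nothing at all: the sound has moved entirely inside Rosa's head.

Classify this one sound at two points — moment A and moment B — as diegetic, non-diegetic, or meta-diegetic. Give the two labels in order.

diegetic, meta-diegetic

Moment A: the earbuds are a physical source both characters can hear → diegetic.
Moment B: the music now exists only as Rosa's subjective experience; Ingrid can no longer hear it → meta-diegetic.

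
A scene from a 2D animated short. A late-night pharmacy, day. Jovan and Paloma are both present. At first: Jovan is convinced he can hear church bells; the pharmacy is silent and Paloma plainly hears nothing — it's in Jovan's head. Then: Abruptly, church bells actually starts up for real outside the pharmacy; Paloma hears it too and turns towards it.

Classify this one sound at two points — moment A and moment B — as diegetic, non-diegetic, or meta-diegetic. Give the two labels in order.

meta-diegetic, diegetic

Moment A: only Jovan 'hears' it — imagined, in his mind → meta-diegetic.
Moment B: now there's a real external source and Paloma hears it too — in the story world → diegetic.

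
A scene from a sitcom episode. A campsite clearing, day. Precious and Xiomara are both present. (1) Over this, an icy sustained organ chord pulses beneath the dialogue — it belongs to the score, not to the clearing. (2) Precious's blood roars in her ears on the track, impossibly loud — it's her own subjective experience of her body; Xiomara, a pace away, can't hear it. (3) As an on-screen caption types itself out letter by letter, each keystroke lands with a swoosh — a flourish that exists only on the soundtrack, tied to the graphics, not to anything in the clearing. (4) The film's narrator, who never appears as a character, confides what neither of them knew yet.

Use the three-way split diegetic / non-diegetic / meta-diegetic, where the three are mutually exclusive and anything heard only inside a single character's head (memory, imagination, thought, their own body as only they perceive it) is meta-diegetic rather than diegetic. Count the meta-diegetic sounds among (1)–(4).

1

Sound (1): nothing in the clearing produces it and the characters don't hear it — pure soundtrack, so non-diegetic.
Sound (2): point-of-audition from inside Precious's body; not a sound in the room, so meta-diegetic.
(3) sound married to a title/caption — outside the diegesis by definition → non-diegetic.
Sound (4): external voice-over — not a character, not heard by anyone in the scene, so non-diegetic.
So 1 of the 4 is meta-diegetic: (2).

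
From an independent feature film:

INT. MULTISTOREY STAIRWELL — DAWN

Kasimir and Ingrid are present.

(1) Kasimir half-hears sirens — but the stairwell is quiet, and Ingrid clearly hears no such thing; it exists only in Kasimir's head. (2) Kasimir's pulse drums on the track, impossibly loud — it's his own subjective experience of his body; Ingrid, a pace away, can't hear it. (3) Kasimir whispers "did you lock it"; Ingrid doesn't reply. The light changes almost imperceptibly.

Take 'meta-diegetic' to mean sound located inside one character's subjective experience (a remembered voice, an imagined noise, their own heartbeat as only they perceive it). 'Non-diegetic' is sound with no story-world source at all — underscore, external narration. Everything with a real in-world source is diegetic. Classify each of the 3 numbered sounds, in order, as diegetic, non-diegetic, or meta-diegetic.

meta-diegetic, meta-diegetic, diegetic

(1) is meta-diegetic: the sound is imagined by Kasimir; nothing in the story world is producing it and Ingrid can't hear it.
(2) is meta-diegetic: point-of-audition from inside Kasimir's body; not a sound in the room.
(3) is diegetic: Kasimir is a character speaking aloud in the scene.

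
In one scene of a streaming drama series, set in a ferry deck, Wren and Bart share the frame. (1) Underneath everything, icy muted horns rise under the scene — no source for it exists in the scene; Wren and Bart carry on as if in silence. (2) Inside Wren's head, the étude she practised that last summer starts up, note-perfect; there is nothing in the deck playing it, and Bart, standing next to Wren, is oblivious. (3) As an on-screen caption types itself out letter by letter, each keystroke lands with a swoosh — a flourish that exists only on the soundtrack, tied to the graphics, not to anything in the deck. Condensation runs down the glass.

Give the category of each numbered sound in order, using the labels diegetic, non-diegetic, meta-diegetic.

non-diegetic, meta-diegetic, non-diegetic

(1) nothing in the deck produces it and the characters don't hear it — pure soundtrack → non-diegetic.
Sound (2): it lives in Wren's subjectivity, not in the deck, so meta-diegetic.
Sound (3): it accompanies on-screen graphics, not anything inside the story world, so non-diegetic.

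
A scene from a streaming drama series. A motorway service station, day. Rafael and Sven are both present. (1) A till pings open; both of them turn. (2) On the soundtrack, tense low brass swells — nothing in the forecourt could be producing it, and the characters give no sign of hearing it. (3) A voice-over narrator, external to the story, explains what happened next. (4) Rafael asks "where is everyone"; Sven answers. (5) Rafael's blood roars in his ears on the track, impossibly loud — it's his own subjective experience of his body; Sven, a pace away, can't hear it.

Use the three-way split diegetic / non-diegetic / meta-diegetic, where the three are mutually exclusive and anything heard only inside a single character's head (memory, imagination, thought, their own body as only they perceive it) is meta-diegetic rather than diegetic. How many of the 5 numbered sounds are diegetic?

2

Sound (1): a till is a real object/event in the scene's world, so diegetic.
(2) it has no source in the story world and no character can hear it — it's underscore → non-diegetic.
Sound (3): external voice-over — not a character, not heard by anyone in the scene, so non-diegetic.
(4) on-screen dialogue — Rafael speaks and Sven is there to hear → diegetic.
(5) is meta-diegetic: it's Rafael's internal bodily sensation rendered as sound; only Rafael 'hears' it.
Diegetic: (1), (4) — that's 2.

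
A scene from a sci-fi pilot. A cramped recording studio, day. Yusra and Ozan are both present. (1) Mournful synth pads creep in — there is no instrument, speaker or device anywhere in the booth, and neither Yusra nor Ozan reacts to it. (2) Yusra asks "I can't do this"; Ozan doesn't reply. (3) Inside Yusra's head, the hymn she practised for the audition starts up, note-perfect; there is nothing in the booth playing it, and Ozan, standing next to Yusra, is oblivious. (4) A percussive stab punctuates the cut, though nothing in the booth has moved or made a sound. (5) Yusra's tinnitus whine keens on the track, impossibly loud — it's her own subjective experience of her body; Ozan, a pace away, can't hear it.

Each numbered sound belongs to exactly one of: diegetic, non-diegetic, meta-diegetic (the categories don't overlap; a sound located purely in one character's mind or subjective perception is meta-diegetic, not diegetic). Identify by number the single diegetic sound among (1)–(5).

(1) nothing in the booth produces it and the characters don't hear it — pure soundtrack → non-diegetic.
(2) is diegetic: on-screen dialogue — Yusra speaks and Ozan is there to hear.
Sound (3): the music is a memory playing inside Yusra's mind alone; no real-world source, Ozan can't hear it, so meta-diegetic.
Sound (4): it's a sound-design accent with no in-world source; no one in the scene can hear it, so non-diegetic.
(5) it's Yusra's internal bodily sensation rendered as sound; only Yusra 'hears' it → meta-diegetic.
Only (2) is diegetic.

2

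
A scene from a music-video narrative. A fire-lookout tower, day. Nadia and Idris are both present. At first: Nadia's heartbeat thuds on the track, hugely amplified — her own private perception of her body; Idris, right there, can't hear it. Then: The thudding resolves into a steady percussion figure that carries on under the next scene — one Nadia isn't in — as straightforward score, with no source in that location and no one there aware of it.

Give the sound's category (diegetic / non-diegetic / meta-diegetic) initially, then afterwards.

meta-diegetic, non-diegetic

Initially: it's Nadia's subjective body sound, inaudible to Idris → meta-diegetic.
Afterwards: detached from Nadia and playing as sourceless score over a scene she isn't in — for the audience only → non-diegetic.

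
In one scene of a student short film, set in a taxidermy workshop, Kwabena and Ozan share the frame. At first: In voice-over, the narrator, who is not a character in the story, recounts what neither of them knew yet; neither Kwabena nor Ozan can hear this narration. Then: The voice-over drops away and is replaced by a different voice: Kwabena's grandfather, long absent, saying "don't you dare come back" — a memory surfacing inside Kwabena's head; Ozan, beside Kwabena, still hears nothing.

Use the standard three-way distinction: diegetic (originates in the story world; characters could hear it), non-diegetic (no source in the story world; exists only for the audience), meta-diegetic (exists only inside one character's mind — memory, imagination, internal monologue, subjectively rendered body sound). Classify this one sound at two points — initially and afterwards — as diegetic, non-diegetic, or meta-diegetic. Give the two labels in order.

Initially: the external narrator addresses only the audience — outside the story world → non-diegetic.
Afterwards: the replacement voice is a memory inside Kwabena's mind specifically → meta-diegetic.

non-diegetic, meta-diegetic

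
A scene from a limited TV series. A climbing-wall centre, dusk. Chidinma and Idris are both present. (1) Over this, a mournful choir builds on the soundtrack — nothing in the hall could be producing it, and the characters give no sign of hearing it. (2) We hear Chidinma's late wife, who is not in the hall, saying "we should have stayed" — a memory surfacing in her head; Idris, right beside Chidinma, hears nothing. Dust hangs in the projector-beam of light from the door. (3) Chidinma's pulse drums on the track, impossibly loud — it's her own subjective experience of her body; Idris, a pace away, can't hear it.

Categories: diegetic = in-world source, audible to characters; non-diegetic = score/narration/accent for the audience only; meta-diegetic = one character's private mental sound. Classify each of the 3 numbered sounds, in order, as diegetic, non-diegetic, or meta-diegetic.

Sound (1): score with no on-screen or off-screen source; it exists for the audience alone, so non-diegetic.
(2) a remembered line, private to Chidinma — not present in the room, not audible to Idris → meta-diegetic.
Sound (3): point-of-audition from inside Chidinma's body; not a sound in the room, so meta-diegetic.

non-diegetic, meta-diegetic, meta-diegetic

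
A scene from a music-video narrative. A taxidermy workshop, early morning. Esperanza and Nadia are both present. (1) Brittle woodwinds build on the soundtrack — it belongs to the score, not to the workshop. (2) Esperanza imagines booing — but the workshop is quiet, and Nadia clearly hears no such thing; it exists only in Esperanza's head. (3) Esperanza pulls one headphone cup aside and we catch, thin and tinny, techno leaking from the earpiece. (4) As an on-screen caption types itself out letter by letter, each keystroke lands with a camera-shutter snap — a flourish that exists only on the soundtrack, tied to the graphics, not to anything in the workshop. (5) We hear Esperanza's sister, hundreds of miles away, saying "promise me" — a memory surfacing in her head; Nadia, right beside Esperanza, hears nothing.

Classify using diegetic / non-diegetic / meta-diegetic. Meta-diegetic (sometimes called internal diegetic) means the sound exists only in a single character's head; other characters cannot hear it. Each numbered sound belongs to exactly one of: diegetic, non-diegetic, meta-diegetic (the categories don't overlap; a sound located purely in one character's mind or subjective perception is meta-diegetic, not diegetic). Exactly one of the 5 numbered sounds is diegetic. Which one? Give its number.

3

(1) score with no on-screen or off-screen source; it exists for the audience alone → non-diegetic.
Sound (2): Esperanza alone 'hears' it — an imagined sound, not present in the space, so meta-diegetic.
(3) is diegetic: the earpiece is a real device on Esperanza's head — source music.
(4) it accompanies on-screen graphics, not anything inside the story world → non-diegetic.
(5) it's Esperanza's recollection rendered as sound; the other character can't hear it → meta-diegetic.
Only (3) is diegetic.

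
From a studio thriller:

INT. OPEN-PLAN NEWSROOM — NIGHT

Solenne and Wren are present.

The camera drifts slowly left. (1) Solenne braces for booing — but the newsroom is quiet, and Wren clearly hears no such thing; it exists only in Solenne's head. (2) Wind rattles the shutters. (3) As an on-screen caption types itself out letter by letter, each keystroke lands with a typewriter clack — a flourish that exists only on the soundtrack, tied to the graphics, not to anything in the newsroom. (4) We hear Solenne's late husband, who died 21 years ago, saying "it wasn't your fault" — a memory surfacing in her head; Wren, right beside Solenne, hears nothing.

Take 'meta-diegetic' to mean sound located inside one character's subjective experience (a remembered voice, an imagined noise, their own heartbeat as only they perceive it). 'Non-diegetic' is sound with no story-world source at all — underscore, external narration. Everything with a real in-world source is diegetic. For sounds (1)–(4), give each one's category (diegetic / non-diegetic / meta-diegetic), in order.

(1) is meta-diegetic: Solenne alone 'hears' it — an imagined sound, not present in the space.
(2) is diegetic: it's the actual ambient sound of the location.
(3) is non-diegetic: it accompanies on-screen graphics, not anything inside the story world.
Sound (4): the voice is a memory playing only inside Solenne's mind; Wren can't hear it, so meta-diegetic.

meta-diegetic, diegetic, non-diegetic, meta-diegetic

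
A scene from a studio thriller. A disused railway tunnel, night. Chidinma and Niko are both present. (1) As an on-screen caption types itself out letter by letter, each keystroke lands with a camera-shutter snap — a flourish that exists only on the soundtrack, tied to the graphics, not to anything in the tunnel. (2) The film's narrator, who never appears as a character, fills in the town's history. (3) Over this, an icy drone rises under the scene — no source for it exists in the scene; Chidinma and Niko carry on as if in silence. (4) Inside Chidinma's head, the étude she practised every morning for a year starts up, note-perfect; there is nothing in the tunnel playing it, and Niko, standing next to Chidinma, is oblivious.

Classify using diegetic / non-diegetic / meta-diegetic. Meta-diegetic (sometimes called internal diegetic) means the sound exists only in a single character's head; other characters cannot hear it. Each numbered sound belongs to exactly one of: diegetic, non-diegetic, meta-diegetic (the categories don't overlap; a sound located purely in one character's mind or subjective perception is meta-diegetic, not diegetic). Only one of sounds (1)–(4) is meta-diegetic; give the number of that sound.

4

(1) is non-diegetic: it accompanies on-screen graphics, not anything inside the story world.
(2) the narrator exists outside the story world, addressing only the audience → non-diegetic.
(3) is non-diegetic: score with no on-screen or off-screen source; it exists for the audience alone.
(4) it lives in Chidinma's subjectivity, not in the tunnel → meta-diegetic.
Only (4) is meta-diegetic.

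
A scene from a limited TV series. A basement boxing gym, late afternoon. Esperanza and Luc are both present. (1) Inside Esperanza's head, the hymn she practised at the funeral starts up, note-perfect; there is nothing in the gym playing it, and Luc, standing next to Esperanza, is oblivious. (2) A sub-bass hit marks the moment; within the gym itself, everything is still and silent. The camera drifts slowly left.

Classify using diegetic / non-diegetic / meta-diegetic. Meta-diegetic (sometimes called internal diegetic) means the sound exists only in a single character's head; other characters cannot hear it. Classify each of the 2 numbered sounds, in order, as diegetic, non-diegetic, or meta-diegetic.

meta-diegetic, non-diegetic

Sound (1): remembered music, private to Esperanza — Luc is oblivious because it isn't in the room, so meta-diegetic.
(2) is non-diegetic: nothing in the scene produces it; it's an accent added for the audience.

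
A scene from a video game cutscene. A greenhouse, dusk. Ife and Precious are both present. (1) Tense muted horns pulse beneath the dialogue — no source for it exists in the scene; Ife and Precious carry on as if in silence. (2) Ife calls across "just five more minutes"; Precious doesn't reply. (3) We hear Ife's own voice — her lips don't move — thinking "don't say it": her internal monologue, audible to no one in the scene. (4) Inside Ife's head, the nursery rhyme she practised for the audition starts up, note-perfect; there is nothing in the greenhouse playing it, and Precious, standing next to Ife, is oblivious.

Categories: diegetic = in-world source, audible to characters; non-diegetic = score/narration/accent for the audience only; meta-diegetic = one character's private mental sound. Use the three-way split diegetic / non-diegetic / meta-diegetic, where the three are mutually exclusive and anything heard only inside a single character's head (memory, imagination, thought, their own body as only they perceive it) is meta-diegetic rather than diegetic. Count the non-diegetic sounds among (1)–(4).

1

Sound (1): it has no source in the story world and no character can hear it — it's underscore, so non-diegetic.
Sound (2): Ife is a character speaking aloud in the scene, so diegetic.
Sound (3): internal monologue — inside Ife's mind, not spoken into the scene, so meta-diegetic.
(4) remembered music, private to Ife — Precious is oblivious because it isn't in the room → meta-diegetic.
Non-diegetic: (1) — that's 1.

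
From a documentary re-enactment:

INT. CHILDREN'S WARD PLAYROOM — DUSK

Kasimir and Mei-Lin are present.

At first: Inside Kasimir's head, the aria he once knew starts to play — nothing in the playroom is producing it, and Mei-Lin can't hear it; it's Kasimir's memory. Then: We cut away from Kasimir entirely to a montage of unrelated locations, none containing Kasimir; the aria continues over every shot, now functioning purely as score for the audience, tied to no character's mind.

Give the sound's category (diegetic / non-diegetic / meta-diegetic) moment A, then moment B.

meta-diegetic, non-diegetic

Moment A: the music lives inside Kasimir's mind alone; Mei-Lin can't hear it → meta-diegetic.
Moment B: once it plays over shots Kasimir isn't in, detached from any character's subjectivity, it's conventional underscore → non-diegetic.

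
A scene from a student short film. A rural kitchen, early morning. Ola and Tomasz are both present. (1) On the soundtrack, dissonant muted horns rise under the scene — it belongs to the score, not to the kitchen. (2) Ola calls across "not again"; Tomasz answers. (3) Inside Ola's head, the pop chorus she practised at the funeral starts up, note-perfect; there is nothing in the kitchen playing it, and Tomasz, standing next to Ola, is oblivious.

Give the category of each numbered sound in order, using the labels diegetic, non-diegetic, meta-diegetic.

non-diegetic, diegetic, meta-diegetic

Sound (1): nothing in the kitchen produces it and the characters don't hear it — pure soundtrack, so non-diegetic.
Sound (2): Ola is a character speaking aloud in the scene, so diegetic.
(3) is meta-diegetic: it lives in Ola's subjectivity, not in the kitchen.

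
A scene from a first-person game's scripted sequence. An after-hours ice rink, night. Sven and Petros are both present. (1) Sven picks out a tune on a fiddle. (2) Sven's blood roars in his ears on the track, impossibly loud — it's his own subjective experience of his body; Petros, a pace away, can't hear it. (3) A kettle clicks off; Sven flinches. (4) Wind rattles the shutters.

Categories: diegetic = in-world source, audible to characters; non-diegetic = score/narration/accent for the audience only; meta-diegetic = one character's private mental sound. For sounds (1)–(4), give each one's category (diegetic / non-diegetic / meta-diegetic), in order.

diegetic, meta-diegetic, diegetic, diegetic

(1) the instrument and the performer are both in the scene → diegetic.
Sound (2): point-of-audition from inside Sven's body; not a sound in the room, so meta-diegetic.
(3) is diegetic: the sound comes from a kettle physically present in the location.
Sound (4): ambient/room sound belonging to the story's physical space, so diegetic.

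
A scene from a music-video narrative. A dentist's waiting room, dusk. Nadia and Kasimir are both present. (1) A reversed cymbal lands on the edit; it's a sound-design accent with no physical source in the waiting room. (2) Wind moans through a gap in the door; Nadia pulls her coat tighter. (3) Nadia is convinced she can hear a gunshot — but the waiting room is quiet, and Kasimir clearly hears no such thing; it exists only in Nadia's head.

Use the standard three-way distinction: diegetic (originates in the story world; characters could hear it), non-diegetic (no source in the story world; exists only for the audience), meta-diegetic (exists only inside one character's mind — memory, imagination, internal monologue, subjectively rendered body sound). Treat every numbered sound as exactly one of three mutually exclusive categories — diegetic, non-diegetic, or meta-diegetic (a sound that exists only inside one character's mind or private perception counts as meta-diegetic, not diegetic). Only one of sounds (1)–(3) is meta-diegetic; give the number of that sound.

3

Sound (1): it's a sound-design accent with no in-world source; no one in the scene can hear it, so non-diegetic.
(2) is diegetic: it's the actual ambient sound of the location.
(3) Nadia alone 'hears' it — an imagined sound, not present in the space → meta-diegetic.
Only (3) is meta-diegetic.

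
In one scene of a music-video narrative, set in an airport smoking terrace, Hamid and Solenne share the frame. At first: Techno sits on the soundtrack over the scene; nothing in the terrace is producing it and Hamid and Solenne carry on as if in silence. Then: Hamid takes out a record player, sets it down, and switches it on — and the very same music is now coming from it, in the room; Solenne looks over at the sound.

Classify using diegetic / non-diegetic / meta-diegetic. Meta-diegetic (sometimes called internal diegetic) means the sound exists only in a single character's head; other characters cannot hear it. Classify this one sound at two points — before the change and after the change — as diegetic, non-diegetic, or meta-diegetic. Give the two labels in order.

non-diegetic, diegetic

Before the change: no in-world source exists and no character can hear it — underscore → non-diegetic.
After the change: a record player is now a real source in the story world and the characters hear it → diegetic.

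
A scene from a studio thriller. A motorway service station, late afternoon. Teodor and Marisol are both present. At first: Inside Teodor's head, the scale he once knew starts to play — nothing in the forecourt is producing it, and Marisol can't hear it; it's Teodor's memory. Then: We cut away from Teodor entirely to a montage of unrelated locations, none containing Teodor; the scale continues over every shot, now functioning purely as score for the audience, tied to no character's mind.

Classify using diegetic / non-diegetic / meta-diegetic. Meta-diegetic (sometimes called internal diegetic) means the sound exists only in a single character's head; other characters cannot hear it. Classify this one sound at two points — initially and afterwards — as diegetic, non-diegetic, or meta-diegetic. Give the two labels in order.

meta-diegetic, non-diegetic

Initially: the music lives inside Teodor's mind alone; Marisol can't hear it → meta-diegetic.
Afterwards: once it plays over shots Teodor isn't in, detached from any character's subjectivity, it's conventional underscore → non-diegetic.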